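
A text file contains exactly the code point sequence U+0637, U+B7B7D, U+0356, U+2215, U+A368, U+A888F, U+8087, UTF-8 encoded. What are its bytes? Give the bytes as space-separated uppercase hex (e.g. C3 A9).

D8 B7 F2 B7 AD BD CD 96 E2 88 95 EA 8D A8 F2 A8 A2 8F E8 82 87

U+0637: 2-byte form → D8 B7.
U+B7B7D: 4-byte form → F2 B7 AD BD.
U+0356: 2-byte form → CD 96.
U+2215: 3-byte form → E2 88 95.
U+A368: 3-byte form → EA 8D A8.
U+A888F: 4-byte form → F2 A8 A2 8F.
U+8087: 3-byte form → E8 82 87.
Concatenated (21 bytes): D8 B7 F2 B7 AD BD CD 96 E2 88 95 EA 8D A8 F2 A8 A2 8F E8 82 87.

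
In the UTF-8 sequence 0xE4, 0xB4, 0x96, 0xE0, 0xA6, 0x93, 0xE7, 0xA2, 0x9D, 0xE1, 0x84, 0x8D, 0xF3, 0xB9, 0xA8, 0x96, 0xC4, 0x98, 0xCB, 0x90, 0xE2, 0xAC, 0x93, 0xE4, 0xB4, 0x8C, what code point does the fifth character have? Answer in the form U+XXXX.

Offset 0: leading byte 0xE4 = 11100100 → 3-byte char #1 = E4 B4 96.
Offset 3: leading byte 0xE0 = 11100000 → 3-byte char #2 = E0 A6 93.
Offset 6: leading byte 0xE7 = 11100111 → 3-byte char #3 = E7 A2 9D.
Offset 9: leading byte 0xE1 = 11100001 → 3-byte char #4 = E1 84 8D.
Offset 12: leading byte 0xF3 = 11110011 → 4-byte char #5 = F3 B9 A8 96.
Leading byte 0xF3 = 11110011 matches 11110xxx → 4-byte sequence.
Byte 1: 0xF3 = 11110011, payload 011 (3 bits).
Byte 2: 0xB9 = 10111001 (10xxxxxx ✓), payload 111001.
Byte 3: 0xA8 = 10101000 (10xxxxxx ✓), payload 101000.
Byte 4: 0x96 = 10010110 (10xxxxxx ✓), payload 010110.
Concatenate: 011111001101000010110 = 0xF9A16 (21 bits → U+F9A16).

U+F9A16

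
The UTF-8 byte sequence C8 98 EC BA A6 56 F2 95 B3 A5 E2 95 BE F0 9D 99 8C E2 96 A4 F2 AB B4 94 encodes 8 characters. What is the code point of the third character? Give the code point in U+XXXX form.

U+0056

Offset 0: leading byte 0xC8 = 11001000 → 2-byte char #1 = C8 98.
Offset 2: leading byte 0xEC = 11101100 → 3-byte char #2 = EC BA A6.
Offset 5: leading byte 0x56 = 01010110 → 1-byte char #3 = 56.
Leading byte 0x56 = 01010110 matches 0xxxxxxx → 1-byte sequence.
Byte 1: 0x56 = 01010110, payload 1010110 (7 bits).
Concatenate: 1010110 = 0x56 (7 bits → U+0056).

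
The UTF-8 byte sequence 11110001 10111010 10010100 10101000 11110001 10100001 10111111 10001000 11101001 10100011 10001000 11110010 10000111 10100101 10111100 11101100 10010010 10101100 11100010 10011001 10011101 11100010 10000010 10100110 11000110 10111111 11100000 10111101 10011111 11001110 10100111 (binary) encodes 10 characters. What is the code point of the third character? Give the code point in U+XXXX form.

U+98C8

Offset 0: leading byte 0xF1 = 11110001 → 4-byte char #1 = F1 BA 94 A8.
Offset 4: leading byte 0xF1 = 11110001 → 4-byte char #2 = F1 A1 BF 88.
Offset 8: leading byte 0xE9 = 11101001 → 3-byte char #3 = E9 A3 88.
Leading byte 0xE9 = 11101001 matches 1110xxxx → 3-byte sequence.
Byte 1: 0xE9 = 11101001, payload 1001 (4 bits).
Byte 2: 0xA3 = 10100011 (10xxxxxx ✓), payload 100011.
Byte 3: 0x88 = 10001000 (10xxxxxx ✓), payload 001000.
Concatenate: 1001100011001000 = 0x98C8 (16 bits → U+98C8).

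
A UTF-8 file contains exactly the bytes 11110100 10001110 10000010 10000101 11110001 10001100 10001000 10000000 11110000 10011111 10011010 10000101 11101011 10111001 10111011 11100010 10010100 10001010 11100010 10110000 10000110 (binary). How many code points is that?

6

Byte at offset 0: 0xF4 = 11110100 → 4-byte char (#1). Advance 4.
Byte at offset 4: 0xF1 = 11110001 → 4-byte char (#2). Advance 4.
Byte at offset 8: 0xF0 = 11110000 → 4-byte char (#3). Advance 4.
Byte at offset 12: 0xEB = 11101011 → 3-byte char (#4). Advance 3.
Byte at offset 15: 0xE2 = 11100010 → 3-byte char (#5). Advance 3.
Byte at offset 18: 0xE2 = 11100010 → 3-byte char (#6). Advance 3.
Reached end at offset 21 after 6 code points.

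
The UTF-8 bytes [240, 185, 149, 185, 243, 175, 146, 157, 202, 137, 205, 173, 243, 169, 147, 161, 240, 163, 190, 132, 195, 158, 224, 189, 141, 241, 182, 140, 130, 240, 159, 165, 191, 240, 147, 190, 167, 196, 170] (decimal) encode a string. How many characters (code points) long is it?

Byte at offset 0: 0xF0 = 11110000 → 4-byte char (#1). Advance 4.
Byte at offset 4: 0xF3 = 11110011 → 4-byte char (#2). Advance 4.
Byte at offset 8: 0xCA = 11001010 → 2-byte char (#3). Advance 2.
Byte at offset 10: 0xCD = 11001101 → 2-byte char (#4). Advance 2.
Byte at offset 12: 0xF3 = 11110011 → 4-byte char (#5). Advance 4.
Byte at offset 16: 0xF0 = 11110000 → 4-byte char (#6). Advance 4.
Byte at offset 20: 0xC3 = 11000011 → 2-byte char (#7). Advance 2.
Byte at offset 22: 0xE0 = 11100000 → 3-byte char (#8). Advance 3.
Byte at offset 25: 0xF1 = 11110001 → 4-byte char (#9). Advance 4.
Byte at offset 29: 0xF0 = 11110000 → 4-byte char (#10). Advance 4.
Byte at offset 33: 0xF0 = 11110000 → 4-byte char (#11). Advance 4.
Byte at offset 37: 0xC4 = 11000100 → 2-byte char (#12). Advance 2.
Reached end at offset 39 after 12 code points.

12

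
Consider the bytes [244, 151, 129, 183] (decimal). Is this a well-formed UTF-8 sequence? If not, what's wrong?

Leading byte 0xF4 = 11110100 → 4-byte form.
Payload = 0x117077, which exceeds U+10FFFF, the maximum Unicode code point. (Leading bytes F5–FF, or F4 followed by ≥ 0x90, are invalid.)

invalid (encodes a value above U+10FFFF)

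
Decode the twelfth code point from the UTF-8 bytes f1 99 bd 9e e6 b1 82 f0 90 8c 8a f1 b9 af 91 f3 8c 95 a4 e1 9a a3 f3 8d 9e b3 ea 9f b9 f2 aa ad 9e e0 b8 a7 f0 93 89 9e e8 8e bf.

U+83BF

Offset 0: leading byte 0xF1 = 11110001 → 4-byte char #1 = F1 99 BD 9E.
Offset 4: leading byte 0xE6 = 11100110 → 3-byte char #2 = E6 B1 82.
Offset 7: leading byte 0xF0 = 11110000 → 4-byte char #3 = F0 90 8C 8A.
Offset 11: leading byte 0xF1 = 11110001 → 4-byte char #4 = F1 B9 AF 91.
Offset 15: leading byte 0xF3 = 11110011 → 4-byte char #5 = F3 8C 95 A4.
Offset 19: leading byte 0xE1 = 11100001 → 3-byte char #6 = E1 9A A3.
Offset 22: leading byte 0xF3 = 11110011 → 4-byte char #7 = F3 8D 9E B3.
Offset 26: leading byte 0xEA = 11101010 → 3-byte char #8 = EA 9F B9.
Offset 29: leading byte 0xF2 = 11110010 → 4-byte char #9 = F2 AA AD 9E.
Offset 33: leading byte 0xE0 = 11100000 → 3-byte char #10 = E0 B8 A7.
Offset 36: leading byte 0xF0 = 11110000 → 4-byte char #11 = F0 93 89 9E.
Offset 40: leading byte 0xE8 = 11101000 → 3-byte char #12 = E8 8E BF.
Leading byte 0xE8 = 11101000 matches 1110xxxx → 3-byte sequence.
Byte 1: 0xE8 = 11101000, payload 1000 (4 bits).
Byte 2: 0x8E = 10001110 (10xxxxxx ✓), payload 001110.
Byte 3: 0xBF = 10111111 (10xxxxxx ✓), payload 111111.
Concatenate: 1000001110111111 = 0x83BF (16 bits → U+83BF).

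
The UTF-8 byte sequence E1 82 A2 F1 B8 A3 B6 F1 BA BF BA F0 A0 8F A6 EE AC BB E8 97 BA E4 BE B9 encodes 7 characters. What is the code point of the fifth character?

U+EB3B

Offset 0: leading byte 0xE1 = 11100001 → 3-byte char #1 = E1 82 A2.
Offset 3: leading byte 0xF1 = 11110001 → 4-byte char #2 = F1 B8 A3 B6.
Offset 7: leading byte 0xF1 = 11110001 → 4-byte char #3 = F1 BA BF BA.
Offset 11: leading byte 0xF0 = 11110000 → 4-byte char #4 = F0 A0 8F A6.
Offset 15: leading byte 0xEE = 11101110 → 3-byte char #5 = EE AC BB.
Leading byte 0xEE = 11101110 matches 1110xxxx → 3-byte sequence.
Byte 1: 0xEE = 11101110, payload 1110 (4 bits).
Byte 2: 0xAC = 10101100 (10xxxxxx ✓), payload 101100.
Byte 3: 0xBB = 10111011 (10xxxxxx ✓), payload 111011.
Concatenate: 1110101100111011 = 0xEB3B (16 bits → U+EB3B).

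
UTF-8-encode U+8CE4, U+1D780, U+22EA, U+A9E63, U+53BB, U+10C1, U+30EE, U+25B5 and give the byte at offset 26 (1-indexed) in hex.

1-indexed offset 26 is 0-indexed offset 25.
U+8CE4 → 3-byte form E8 B3 A4 at offsets 0–2.
U+1D780 → 4-byte form F0 9D 9E 80 at offsets 3–6.
U+22EA → 3-byte form E2 8B AA at offsets 7–9.
U+A9E63 → 4-byte form F2 A9 B9 A3 at offsets 10–13.
U+53BB → 3-byte form E5 8E BB at offsets 14–16.
U+10C1 → 3-byte form E1 83 81 at offsets 17–19.
U+30EE → 3-byte form E3 83 AE at offsets 20–22.
U+25B5 → 3-byte form E2 96 B5 at offsets 23–25.
Offset 25 falls in char 8's range; it's byte 3 of E2 96 B5 = 0xB5.

0xB5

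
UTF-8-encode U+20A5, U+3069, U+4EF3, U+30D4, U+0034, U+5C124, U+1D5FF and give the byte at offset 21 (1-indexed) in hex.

1-indexed offset 21 is 0-indexed offset 20.
U+20A5 → 3-byte form E2 82 A5 at offsets 0–2.
U+3069 → 3-byte form E3 81 A9 at offsets 3–5.
U+4EF3 → 3-byte form E4 BB B3 at offsets 6–8.
U+30D4 → 3-byte form E3 83 94 at offsets 9–11.
U+0034 → 1-byte form 34 at offsets 12–12.
U+5C124 → 4-byte form F1 9C 84 A4 at offsets 13–16.
U+1D5FF → 4-byte form F0 9D 97 BF at offsets 17–20.
Offset 20 falls in char 7's range; it's byte 4 of F0 9D 97 BF = 0xBF.

0xBF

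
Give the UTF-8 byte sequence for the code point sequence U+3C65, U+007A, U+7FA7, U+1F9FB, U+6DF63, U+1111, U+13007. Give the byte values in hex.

E3 B1 A5 7A E7 BE A7 F0 9F A7 BB F1 AD BD A3 E1 84 91 F0 93 80 87

U+3C65: 3-byte form → E3 B1 A5.
U+007A: 1-byte form → 7A.
U+7FA7: 3-byte form → E7 BE A7.
U+1F9FB: 4-byte form → F0 9F A7 BB.
U+6DF63: 4-byte form → F1 AD BD A3.
U+1111: 3-byte form → E1 84 91.
U+13007: 4-byte form → F0 93 80 87.
Concatenated (22 bytes): E3 B1 A5 7A E7 BE A7 F0 9F A7 BB F1 AD BD A3 E1 84 91 F0 93 80 87.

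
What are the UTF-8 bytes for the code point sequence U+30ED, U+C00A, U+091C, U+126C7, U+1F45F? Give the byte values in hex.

E3 83 AD EC 80 8A E0 A4 9C F0 92 9B 87 F0 9F 91 9F

U+30ED: 3-byte form → E3 83 AD.
U+C00A: 3-byte form → EC 80 8A.
U+091C: 3-byte form → E0 A4 9C.
U+126C7: 4-byte form → F0 92 9B 87.
U+1F45F: 4-byte form → F0 9F 91 9F.
Concatenated (17 bytes): E3 83 AD EC 80 8A E0 A4 9C F0 92 9B 87 F0 9F 91 9F.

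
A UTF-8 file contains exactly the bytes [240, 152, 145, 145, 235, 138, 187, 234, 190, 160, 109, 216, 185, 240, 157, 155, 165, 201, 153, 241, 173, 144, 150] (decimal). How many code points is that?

8

Byte at offset 0: 0xF0 = 11110000 → 4-byte char (#1). Advance 4.
Byte at offset 4: 0xEB = 11101011 → 3-byte char (#2). Advance 3.
Byte at offset 7: 0xEA = 11101010 → 3-byte char (#3). Advance 3.
Byte at offset 10: 0x6D = 01101101 → 1-byte char (#4). Advance 1.
Byte at offset 11: 0xD8 = 11011000 → 2-byte char (#5). Advance 2.
Byte at offset 13: 0xF0 = 11110000 → 4-byte char (#6). Advance 4.
Byte at offset 17: 0xC9 = 11001001 → 2-byte char (#7). Advance 2.
Byte at offset 19: 0xF1 = 11110001 → 4-byte char (#8). Advance 4.
Reached end at offset 23 after 8 code points.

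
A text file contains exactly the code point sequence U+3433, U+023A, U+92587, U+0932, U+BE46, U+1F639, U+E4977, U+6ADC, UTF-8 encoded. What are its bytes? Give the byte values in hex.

U+3433: 3-byte form → E3 90 B3.
U+023A: 2-byte form → C8 BA.
U+92587: 4-byte form → F2 92 96 87.
U+0932: 3-byte form → E0 A4 B2.
U+BE46: 3-byte form → EB B9 86.
U+1F639: 4-byte form → F0 9F 98 B9.
U+E4977: 4-byte form → F3 A4 A5 B7.
U+6ADC: 3-byte form → E6 AB 9C.
Concatenated (26 bytes): E3 90 B3 C8 BA F2 92 96 87 E0 A4 B2 EB B9 86 F0 9F 98 B9 F3 A4 A5 B7 E6 AB 9C.

E3 90 B3 C8 BA F2 92 96 87 E0 A4 B2 EB B9 86 F0 9F 98 B9 F3 A4 A5 B7 E6 AB 9C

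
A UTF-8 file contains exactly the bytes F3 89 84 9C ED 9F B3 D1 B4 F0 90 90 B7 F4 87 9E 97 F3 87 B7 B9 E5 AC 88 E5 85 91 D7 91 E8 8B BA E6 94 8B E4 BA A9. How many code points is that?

12

Byte at offset 0: 0xF3 = 11110011 → 4-byte char (#1). Advance 4.
Byte at offset 4: 0xED = 11101101 → 3-byte char (#2). Advance 3.
Byte at offset 7: 0xD1 = 11010001 → 2-byte char (#3). Advance 2.
Byte at offset 9: 0xF0 = 11110000 → 4-byte char (#4). Advance 4.
Byte at offset 13: 0xF4 = 11110100 → 4-byte char (#5). Advance 4.
Byte at offset 17: 0xF3 = 11110011 → 4-byte char (#6). Advance 4.
Byte at offset 21: 0xE5 = 11100101 → 3-byte char (#7). Advance 3.
Byte at offset 24: 0xE5 = 11100101 → 3-byte char (#8). Advance 3.
Byte at offset 27: 0xD7 = 11010111 → 2-byte char (#9). Advance 2.
Byte at offset 29: 0xE8 = 11101000 → 3-byte char (#10). Advance 3.
Byte at offset 32: 0xE6 = 11100110 → 3-byte char (#11). Advance 3.
Byte at offset 35: 0xE4 = 11100100 → 3-byte char (#12). Advance 3.
Reached end at offset 38 after 12 code points.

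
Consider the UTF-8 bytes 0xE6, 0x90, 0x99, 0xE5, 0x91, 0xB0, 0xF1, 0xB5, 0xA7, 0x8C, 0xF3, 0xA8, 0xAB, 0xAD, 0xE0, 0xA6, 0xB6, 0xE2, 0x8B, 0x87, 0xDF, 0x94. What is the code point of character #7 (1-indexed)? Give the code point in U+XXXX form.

U+07D4

Offset 0: leading byte 0xE6 = 11100110 → 3-byte char #1 = E6 90 99.
Offset 3: leading byte 0xE5 = 11100101 → 3-byte char #2 = E5 91 B0.
Offset 6: leading byte 0xF1 = 11110001 → 4-byte char #3 = F1 B5 A7 8C.
Offset 10: leading byte 0xF3 = 11110011 → 4-byte char #4 = F3 A8 AB AD.
Offset 14: leading byte 0xE0 = 11100000 → 3-byte char #5 = E0 A6 B6.
Offset 17: leading byte 0xE2 = 11100010 → 3-byte char #6 = E2 8B 87.
Offset 20: leading byte 0xDF = 11011111 → 2-byte char #7 = DF 94.
Leading byte 0xDF = 11011111 matches 110xxxxx → 2-byte sequence.
Byte 1: 0xDF = 11011111, payload 11111 (5 bits).
Byte 2: 0x94 = 10010100 (10xxxxxx ✓), payload 010100.
Concatenate: 11111010100 = 0x7D4 (11 bits → U+07D4).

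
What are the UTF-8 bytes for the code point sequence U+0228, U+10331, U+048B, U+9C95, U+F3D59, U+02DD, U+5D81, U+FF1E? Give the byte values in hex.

C8 A8 F0 90 8C B1 D2 8B E9 B2 95 F3 B3 B5 99 CB 9D E5 B6 81 EF BC 9E

U+0228: 2-byte form → C8 A8.
U+10331: 4-byte form → F0 90 8C B1.
U+048B: 2-byte form → D2 8B.
U+9C95: 3-byte form → E9 B2 95.
U+F3D59: 4-byte form → F3 B3 B5 99.
U+02DD: 2-byte form → CB 9D.
U+5D81: 3-byte form → E5 B6 81.
U+FF1E: 3-byte form → EF BC 9E.
Concatenated (23 bytes): C8 A8 F0 90 8C B1 D2 8B E9 B2 95 F3 B3 B5 99 CB 9D E5 B6 81 EF BC 9E.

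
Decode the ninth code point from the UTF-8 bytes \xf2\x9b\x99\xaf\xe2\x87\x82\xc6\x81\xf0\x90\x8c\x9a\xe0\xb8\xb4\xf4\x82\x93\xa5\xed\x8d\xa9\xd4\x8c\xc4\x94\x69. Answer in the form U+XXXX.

U+0114

Offset 0: leading byte 0xF2 = 11110010 → 4-byte char #1 = F2 9B 99 AF.
Offset 4: leading byte 0xE2 = 11100010 → 3-byte char #2 = E2 87 82.
Offset 7: leading byte 0xC6 = 11000110 → 2-byte char #3 = C6 81.
Offset 9: leading byte 0xF0 = 11110000 → 4-byte char #4 = F0 90 8C 9A.
Offset 13: leading byte 0xE0 = 11100000 → 3-byte char #5 = E0 B8 B4.
Offset 16: leading byte 0xF4 = 11110100 → 4-byte char #6 = F4 82 93 A5.
Offset 20: leading byte 0xED = 11101101 → 3-byte char #7 = ED 8D A9.
Offset 23: leading byte 0xD4 = 11010100 → 2-byte char #8 = D4 8C.
Offset 25: leading byte 0xC4 = 11000100 → 2-byte char #9 = C4 94.
Leading byte 0xC4 = 11000100 matches 110xxxxx → 2-byte sequence.
Byte 1: 0xC4 = 11000100, payload 00100 (5 bits).
Byte 2: 0x94 = 10010100 (10xxxxxx ✓), payload 010100.
Concatenate: 00100010100 = 0x114 (11 bits → U+0114).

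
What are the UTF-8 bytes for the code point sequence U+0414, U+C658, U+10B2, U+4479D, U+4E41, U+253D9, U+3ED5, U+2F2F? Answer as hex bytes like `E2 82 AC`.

U+0414: 2-byte form → D0 94.
U+C658: 3-byte form → EC 99 98.
U+10B2: 3-byte form → E1 82 B2.
U+4479D: 4-byte form → F1 84 9E 9D.
U+4E41: 3-byte form → E4 B9 81.
U+253D9: 4-byte form → F0 A5 8F 99.
U+3ED5: 3-byte form → E3 BB 95.
U+2F2F: 3-byte form → E2 BC AF.
Concatenated (25 bytes): D0 94 EC 99 98 E1 82 B2 F1 84 9E 9D E4 B9 81 F0 A5 8F 99 E3 BB 95 E2 BC AF.

D0 94 EC 99 98 E1 82 B2 F1 84 9E 9D E4 B9 81 F0 A5 8F 99 E3 BB 95 E2 BC AF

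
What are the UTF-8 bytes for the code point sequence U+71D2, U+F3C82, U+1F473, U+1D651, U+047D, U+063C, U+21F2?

U+71D2: 3-byte form → E7 87 92.
U+F3C82: 4-byte form → F3 B3 B2 82.
U+1F473: 4-byte form → F0 9F 91 B3.
U+1D651: 4-byte form → F0 9D 99 91.
U+047D: 2-byte form → D1 BD.
U+063C: 2-byte form → D8 BC.
U+21F2: 3-byte form → E2 87 B2.
Concatenated (22 bytes): E7 87 92 F3 B3 B2 82 F0 9F 91 B3 F0 9D 99 91 D1 BD D8 BC E2 87 B2.

E7 87 92 F3 B3 B2 82 F0 9F 91 B3 F0 9D 99 91 D1 BD D8 BC E2 87 B2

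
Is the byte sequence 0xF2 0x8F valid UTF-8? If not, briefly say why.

invalid (sequence truncated)

Leading byte 0xF2 = 11110010 → 4-byte form, but only 2 bytes are present.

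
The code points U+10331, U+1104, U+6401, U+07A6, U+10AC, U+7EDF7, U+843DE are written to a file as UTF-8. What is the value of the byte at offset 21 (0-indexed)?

0x8F

U+10331 → 4-byte form F0 90 8C B1 at offsets 0–3.
U+1104 → 3-byte form E1 84 84 at offsets 4–6.
U+6401 → 3-byte form E6 90 81 at offsets 7–9.
U+07A6 → 2-byte form DE A6 at offsets 10–11.
U+10AC → 3-byte form E1 82 AC at offsets 12–14.
U+7EDF7 → 4-byte form F1 BE B7 B7 at offsets 15–18.
U+843DE → 4-byte form F2 84 8F 9E at offsets 19–22.
Offset 21 falls in char 7's range; it's byte 3 of F2 84 8F 9E = 0x8F.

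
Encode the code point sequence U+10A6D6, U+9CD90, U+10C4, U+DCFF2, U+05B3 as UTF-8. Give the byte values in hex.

F4 8A 9B 96 F2 9C B6 90 E1 83 84 F3 9C BF B2 D6 B3

U+10A6D6: 4-byte form → F4 8A 9B 96.
U+9CD90: 4-byte form → F2 9C B6 90.
U+10C4: 3-byte form → E1 83 84.
U+DCFF2: 4-byte form → F3 9C BF B2.
U+05B3: 2-byte form → D6 B3.
Concatenated (17 bytes): F4 8A 9B 96 F2 9C B6 90 E1 83 84 F3 9C BF B2 D6 B3.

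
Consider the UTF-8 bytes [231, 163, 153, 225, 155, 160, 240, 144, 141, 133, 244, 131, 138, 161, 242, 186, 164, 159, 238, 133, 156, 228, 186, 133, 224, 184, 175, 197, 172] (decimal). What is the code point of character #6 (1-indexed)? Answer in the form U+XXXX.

Offset 0: leading byte 0xE7 = 11100111 → 3-byte char #1 = E7 A3 99.
Offset 3: leading byte 0xE1 = 11100001 → 3-byte char #2 = E1 9B A0.
Offset 6: leading byte 0xF0 = 11110000 → 4-byte char #3 = F0 90 8D 85.
Offset 10: leading byte 0xF4 = 11110100 → 4-byte char #4 = F4 83 8A A1.
Offset 14: leading byte 0xF2 = 11110010 → 4-byte char #5 = F2 BA A4 9F.
Offset 18: leading byte 0xEE = 11101110 → 3-byte char #6 = EE 85 9C.
Leading byte 0xEE = 11101110 matches 1110xxxx → 3-byte sequence.
Byte 1: 0xEE = 11101110, payload 1110 (4 bits).
Byte 2: 0x85 = 10000101 (10xxxxxx ✓), payload 000101.
Byte 3: 0x9C = 10011100 (10xxxxxx ✓), payload 011100.
Concatenate: 1110000101011100 = 0xE15C (16 bits → U+E15C).

U+E15C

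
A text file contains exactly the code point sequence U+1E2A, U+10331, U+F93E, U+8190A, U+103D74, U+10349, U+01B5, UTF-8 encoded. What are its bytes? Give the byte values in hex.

U+1E2A: 3-byte form → E1 B8 AA.
U+10331: 4-byte form → F0 90 8C B1.
U+F93E: 3-byte form → EF A4 BE.
U+8190A: 4-byte form → F2 81 A4 8A.
U+103D74: 4-byte form → F4 83 B5 B4.
U+10349: 4-byte form → F0 90 8D 89.
U+01B5: 2-byte form → C6 B5.
Concatenated (24 bytes): E1 B8 AA F0 90 8C B1 EF A4 BE F2 81 A4 8A F4 83 B5 B4 F0 90 8D 89 C6 B5.

E1 B8 AA F0 90 8C B1 EF A4 BE F2 81 A4 8A F4 83 B5 B4 F0 90 8D 89 C6 B5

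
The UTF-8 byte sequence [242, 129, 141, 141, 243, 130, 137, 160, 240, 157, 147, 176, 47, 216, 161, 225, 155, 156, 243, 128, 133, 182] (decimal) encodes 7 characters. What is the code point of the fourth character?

Offset 0: leading byte 0xF2 = 11110010 → 4-byte char #1 = F2 81 8D 8D.
Offset 4: leading byte 0xF3 = 11110011 → 4-byte char #2 = F3 82 89 A0.
Offset 8: leading byte 0xF0 = 11110000 → 4-byte char #3 = F0 9D 93 B0.
Offset 12: leading byte 0x2F = 00101111 → 1-byte char #4 = 2F.
Leading byte 0x2F = 00101111 matches 0xxxxxxx → 1-byte sequence.
Byte 1: 0x2F = 00101111, payload 0101111 (7 bits).
Concatenate: 0101111 = 0x2F (7 bits → U+002F).

U+002F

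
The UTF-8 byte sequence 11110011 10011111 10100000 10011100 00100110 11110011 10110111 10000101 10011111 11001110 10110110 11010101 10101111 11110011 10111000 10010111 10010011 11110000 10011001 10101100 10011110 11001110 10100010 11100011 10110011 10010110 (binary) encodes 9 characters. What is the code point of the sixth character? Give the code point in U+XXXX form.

Offset 0: leading byte 0xF3 = 11110011 → 4-byte char #1 = F3 9F A0 9C.
Offset 4: leading byte 0x26 = 00100110 → 1-byte char #2 = 26.
Offset 5: leading byte 0xF3 = 11110011 → 4-byte char #3 = F3 B7 85 9F.
Offset 9: leading byte 0xCE = 11001110 → 2-byte char #4 = CE B6.
Offset 11: leading byte 0xD5 = 11010101 → 2-byte char #5 = D5 AF.
Offset 13: leading byte 0xF3 = 11110011 → 4-byte char #6 = F3 B8 97 93.
Leading byte 0xF3 = 11110011 matches 11110xxx → 4-byte sequence.
Byte 1: 0xF3 = 11110011, payload 011 (3 bits).
Byte 2: 0xB8 = 10111000 (10xxxxxx ✓), payload 111000.
Byte 3: 0x97 = 10010111 (10xxxxxx ✓), payload 010111.
Byte 4: 0x93 = 10010011 (10xxxxxx ✓), payload 010011.
Concatenate: 011111000010111010011 = 0xF85D3 (21 bits → U+F85D3).

U+F85D3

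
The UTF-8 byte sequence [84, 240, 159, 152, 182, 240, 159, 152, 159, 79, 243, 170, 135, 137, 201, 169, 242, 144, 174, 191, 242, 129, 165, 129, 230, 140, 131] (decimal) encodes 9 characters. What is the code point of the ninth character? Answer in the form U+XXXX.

U+6303

Offset 0: leading byte 0x54 = 01010100 → 1-byte char #1 = 54.
Offset 1: leading byte 0xF0 = 11110000 → 4-byte char #2 = F0 9F 98 B6.
Offset 5: leading byte 0xF0 = 11110000 → 4-byte char #3 = F0 9F 98 9F.
Offset 9: leading byte 0x4F = 01001111 → 1-byte char #4 = 4F.
Offset 10: leading byte 0xF3 = 11110011 → 4-byte char #5 = F3 AA 87 89.
Offset 14: leading byte 0xC9 = 11001001 → 2-byte char #6 = C9 A9.
Offset 16: leading byte 0xF2 = 11110010 → 4-byte char #7 = F2 90 AE BF.
Offset 20: leading byte 0xF2 = 11110010 → 4-byte char #8 = F2 81 A5 81.
Offset 24: leading byte 0xE6 = 11100110 → 3-byte char #9 = E6 8C 83.
Leading byte 0xE6 = 11100110 matches 1110xxxx → 3-byte sequence.
Byte 1: 0xE6 = 11100110, payload 0110 (4 bits).
Byte 2: 0x8C = 10001100 (10xxxxxx ✓), payload 001100.
Byte 3: 0x83 = 10000011 (10xxxxxx ✓), payload 000011.
Concatenate: 0110001100000011 = 0x6303 (16 bits → U+6303).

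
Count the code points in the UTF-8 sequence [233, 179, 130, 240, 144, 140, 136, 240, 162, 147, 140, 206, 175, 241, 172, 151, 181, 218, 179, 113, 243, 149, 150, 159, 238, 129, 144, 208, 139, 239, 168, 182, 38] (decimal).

Byte at offset 0: 0xE9 = 11101001 → 3-byte char (#1). Advance 3.
Byte at offset 3: 0xF0 = 11110000 → 4-byte char (#2). Advance 4.
Byte at offset 7: 0xF0 = 11110000 → 4-byte char (#3). Advance 4.
Byte at offset 11: 0xCE = 11001110 → 2-byte char (#4). Advance 2.
Byte at offset 13: 0xF1 = 11110001 → 4-byte char (#5). Advance 4.
Byte at offset 17: 0xDA = 11011010 → 2-byte char (#6). Advance 2.
Byte at offset 19: 0x71 = 01110001 → 1-byte char (#7). Advance 1.
Byte at offset 20: 0xF3 = 11110011 → 4-byte char (#8). Advance 4.
Byte at offset 24: 0xEE = 11101110 → 3-byte char (#9). Advance 3.
Byte at offset 27: 0xD0 = 11010000 → 2-byte char (#10). Advance 2.
Byte at offset 29: 0xEF = 11101111 → 3-byte char (#11). Advance 3.
Byte at offset 32: 0x26 = 00100110 → 1-byte char (#12). Advance 1.
Reached end at offset 33 after 12 code points.

12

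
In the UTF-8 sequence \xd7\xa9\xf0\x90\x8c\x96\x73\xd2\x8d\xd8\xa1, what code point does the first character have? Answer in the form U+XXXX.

Offset 0: leading byte 0xD7 = 11010111 → 2-byte char #1 = D7 A9.
Leading byte 0xD7 = 11010111 matches 110xxxxx → 2-byte sequence.
Byte 1: 0xD7 = 11010111, payload 10111 (5 bits).
Byte 2: 0xA9 = 10101001 (10xxxxxx ✓), payload 101001.
Concatenate: 10111101001 = 0x5E9 (11 bits → U+05E9).

U+05E9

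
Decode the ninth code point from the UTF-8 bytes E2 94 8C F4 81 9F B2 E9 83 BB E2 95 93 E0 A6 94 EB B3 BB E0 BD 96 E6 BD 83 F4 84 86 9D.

Offset 0: leading byte 0xE2 = 11100010 → 3-byte char #1 = E2 94 8C.
Offset 3: leading byte 0xF4 = 11110100 → 4-byte char #2 = F4 81 9F B2.
Offset 7: leading byte 0xE9 = 11101001 → 3-byte char #3 = E9 83 BB.
Offset 10: leading byte 0xE2 = 11100010 → 3-byte char #4 = E2 95 93.
Offset 13: leading byte 0xE0 = 11100000 → 3-byte char #5 = E0 A6 94.
Offset 16: leading byte 0xEB = 11101011 → 3-byte char #6 = EB B3 BB.
Offset 19: leading byte 0xE0 = 11100000 → 3-byte char #7 = E0 BD 96.
Offset 22: leading byte 0xE6 = 11100110 → 3-byte char #8 = E6 BD 83.
Offset 25: leading byte 0xF4 = 11110100 → 4-byte char #9 = F4 84 86 9D.
Leading byte 0xF4 = 11110100 matches 11110xxx → 4-byte sequence.
Byte 1: 0xF4 = 11110100, payload 100 (3 bits).
Byte 2: 0x84 = 10000100 (10xxxxxx ✓), payload 000100.
Byte 3: 0x86 = 10000110 (10xxxxxx ✓), payload 000110.
Byte 4: 0x9D = 10011101 (10xxxxxx ✓), payload 011101.
Concatenate: 100000100000110011101 = 0x10419D (21 bits → U+10419D).

U+10419D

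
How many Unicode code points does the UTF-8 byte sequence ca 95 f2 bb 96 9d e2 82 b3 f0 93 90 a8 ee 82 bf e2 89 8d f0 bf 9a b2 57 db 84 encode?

Byte at offset 0: 0xCA = 11001010 → 2-byte char (#1). Advance 2.
Byte at offset 2: 0xF2 = 11110010 → 4-byte char (#2). Advance 4.
Byte at offset 6: 0xE2 = 11100010 → 3-byte char (#3). Advance 3.
Byte at offset 9: 0xF0 = 11110000 → 4-byte char (#4). Advance 4.
Byte at offset 13: 0xEE = 11101110 → 3-byte char (#5). Advance 3.
Byte at offset 16: 0xE2 = 11100010 → 3-byte char (#6). Advance 3.
Byte at offset 19: 0xF0 = 11110000 → 4-byte char (#7). Advance 4.
Byte at offset 23: 0x57 = 01010111 → 1-byte char (#8). Advance 1.
Byte at offset 24: 0xDB = 11011011 → 2-byte char (#9). Advance 2.
Reached end at offset 26 after 9 code points.

9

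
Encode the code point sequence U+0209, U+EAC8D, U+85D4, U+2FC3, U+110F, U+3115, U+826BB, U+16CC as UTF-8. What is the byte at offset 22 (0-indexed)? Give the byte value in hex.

0xE1

U+0209 → 2-byte form C8 89 at offsets 0–1.
U+EAC8D → 4-byte form F3 AA B2 8D at offsets 2–5.
U+85D4 → 3-byte form E8 97 94 at offsets 6–8.
U+2FC3 → 3-byte form E2 BF 83 at offsets 9–11.
U+110F → 3-byte form E1 84 8F at offsets 12–14.
U+3115 → 3-byte form E3 84 95 at offsets 15–17.
U+826BB → 4-byte form F2 82 9A BB at offsets 18–21.
U+16CC → 3-byte form E1 9B 8C at offsets 22–24.
Offset 22 falls in char 8's range; it's byte 1 of E1 9B 8C = 0xE1.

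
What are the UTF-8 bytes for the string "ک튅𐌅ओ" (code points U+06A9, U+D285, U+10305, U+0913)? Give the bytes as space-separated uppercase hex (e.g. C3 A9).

U+06A9: 2-byte form → DA A9.
U+D285: 3-byte form → ED 8A 85.
U+10305: 4-byte form → F0 90 8C 85.
U+0913: 3-byte form → E0 A4 93.
Concatenated (12 bytes): DA A9 ED 8A 85 F0 90 8C 85 E0 A4 93.

DA A9 ED 8A 85 F0 90 8C 85 E0 A4 93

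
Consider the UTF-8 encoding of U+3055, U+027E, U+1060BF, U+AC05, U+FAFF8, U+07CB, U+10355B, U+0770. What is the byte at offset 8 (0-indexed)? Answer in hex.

U+3055 → 3-byte form E3 81 95 at offsets 0–2.
U+027E → 2-byte form C9 BE at offsets 3–4.
U+1060BF → 4-byte form F4 86 82 BF at offsets 5–8.
Offset 8 falls in char 3's range; it's byte 4 of F4 86 82 BF = 0xBF.

0xBF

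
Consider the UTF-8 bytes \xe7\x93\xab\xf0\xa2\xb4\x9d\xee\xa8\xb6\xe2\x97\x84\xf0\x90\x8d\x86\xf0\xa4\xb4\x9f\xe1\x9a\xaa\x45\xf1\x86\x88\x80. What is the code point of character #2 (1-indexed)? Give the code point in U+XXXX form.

U+22D1D

Offset 0: leading byte 0xE7 = 11100111 → 3-byte char #1 = E7 93 AB.
Offset 3: leading byte 0xF0 = 11110000 → 4-byte char #2 = F0 A2 B4 9D.
Leading byte 0xF0 = 11110000 matches 11110xxx → 4-byte sequence.
Byte 1: 0xF0 = 11110000, payload 000 (3 bits).
Byte 2: 0xA2 = 10100010 (10xxxxxx ✓), payload 100010.
Byte 3: 0xB4 = 10110100 (10xxxxxx ✓), payload 110100.
Byte 4: 0x9D = 10011101 (10xxxxxx ✓), payload 011101.
Concatenate: 000100010110100011101 = 0x22D1D (21 bits → U+22D1D).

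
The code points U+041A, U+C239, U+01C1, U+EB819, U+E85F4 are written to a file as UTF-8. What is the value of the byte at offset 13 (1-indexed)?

1-indexed offset 13 is 0-indexed offset 12.
U+041A → 2-byte form D0 9A at offsets 0–1.
U+C239 → 3-byte form EC 88 B9 at offsets 2–4.
U+01C1 → 2-byte form C7 81 at offsets 5–6.
U+EB819 → 4-byte form F3 AB A0 99 at offsets 7–10.
U+E85F4 → 4-byte form F3 A8 97 B4 at offsets 11–14.
Offset 12 falls in char 5's range; it's byte 2 of F3 A8 97 B4 = 0xA8.

0xA8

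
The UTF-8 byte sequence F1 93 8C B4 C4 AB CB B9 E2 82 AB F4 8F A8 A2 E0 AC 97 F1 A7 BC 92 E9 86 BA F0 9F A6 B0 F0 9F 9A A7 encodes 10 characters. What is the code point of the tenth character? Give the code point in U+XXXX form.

Offset 0: leading byte 0xF1 = 11110001 → 4-byte char #1 = F1 93 8C B4.
Offset 4: leading byte 0xC4 = 11000100 → 2-byte char #2 = C4 AB.
Offset 6: leading byte 0xCB = 11001011 → 2-byte char #3 = CB B9.
Offset 8: leading byte 0xE2 = 11100010 → 3-byte char #4 = E2 82 AB.
Offset 11: leading byte 0xF4 = 11110100 → 4-byte char #5 = F4 8F A8 A2.
Offset 15: leading byte 0xE0 = 11100000 → 3-byte char #6 = E0 AC 97.
Offset 18: leading byte 0xF1 = 11110001 → 4-byte char #7 = F1 A7 BC 92.
Offset 22: leading byte 0xE9 = 11101001 → 3-byte char #8 = E9 86 BA.
Offset 25: leading byte 0xF0 = 11110000 → 4-byte char #9 = F0 9F A6 B0.
Offset 29: leading byte 0xF0 = 11110000 → 4-byte char #10 = F0 9F 9A A7.
Leading byte 0xF0 = 11110000 matches 11110xxx → 4-byte sequence.
Byte 1: 0xF0 = 11110000, payload 000 (3 bits).
Byte 2: 0x9F = 10011111 (10xxxxxx ✓), payload 011111.
Byte 3: 0x9A = 10011010 (10xxxxxx ✓), payload 011010.
Byte 4: 0xA7 = 10100111 (10xxxxxx ✓), payload 100111.
Concatenate: 000011111011010100111 = 0x1F6A7 (21 bits → U+1F6A7).

U+1F6A7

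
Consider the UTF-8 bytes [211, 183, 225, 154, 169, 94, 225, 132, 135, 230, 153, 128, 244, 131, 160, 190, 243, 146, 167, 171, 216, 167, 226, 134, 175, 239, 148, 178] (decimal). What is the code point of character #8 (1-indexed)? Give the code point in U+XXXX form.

U+0627

Offset 0: leading byte 0xD3 = 11010011 → 2-byte char #1 = D3 B7.
Offset 2: leading byte 0xE1 = 11100001 → 3-byte char #2 = E1 9A A9.
Offset 5: leading byte 0x5E = 01011110 → 1-byte char #3 = 5E.
Offset 6: leading byte 0xE1 = 11100001 → 3-byte char #4 = E1 84 87.
Offset 9: leading byte 0xE6 = 11100110 → 3-byte char #5 = E6 99 80.
Offset 12: leading byte 0xF4 = 11110100 → 4-byte char #6 = F4 83 A0 BE.
Offset 16: leading byte 0xF3 = 11110011 → 4-byte char #7 = F3 92 A7 AB.
Offset 20: leading byte 0xD8 = 11011000 → 2-byte char #8 = D8 A7.
Leading byte 0xD8 = 11011000 matches 110xxxxx → 2-byte sequence.
Byte 1: 0xD8 = 11011000, payload 11000 (5 bits).
Byte 2: 0xA7 = 10100111 (10xxxxxx ✓), payload 100111.
Concatenate: 11000100111 = 0x627 (11 bits → U+0627).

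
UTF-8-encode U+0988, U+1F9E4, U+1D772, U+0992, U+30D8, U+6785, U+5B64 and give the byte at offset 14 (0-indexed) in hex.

U+0988 → 3-byte form E0 A6 88 at offsets 0–2.
U+1F9E4 → 4-byte form F0 9F A7 A4 at offsets 3–6.
U+1D772 → 4-byte form F0 9D 9D B2 at offsets 7–10.
U+0992 → 3-byte form E0 A6 92 at offsets 11–13.
U+30D8 → 3-byte form E3 83 98 at offsets 14–16.
Offset 14 falls in char 5's range; it's byte 1 of E3 83 98 = 0xE3.

0xE3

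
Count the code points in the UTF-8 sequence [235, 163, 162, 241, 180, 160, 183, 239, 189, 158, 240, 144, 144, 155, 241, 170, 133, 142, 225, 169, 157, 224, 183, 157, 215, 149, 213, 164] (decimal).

Byte at offset 0: 0xEB = 11101011 → 3-byte char (#1). Advance 3.
Byte at offset 3: 0xF1 = 11110001 → 4-byte char (#2). Advance 4.
Byte at offset 7: 0xEF = 11101111 → 3-byte char (#3). Advance 3.
Byte at offset 10: 0xF0 = 11110000 → 4-byte char (#4). Advance 4.
Byte at offset 14: 0xF1 = 11110001 → 4-byte char (#5). Advance 4.
Byte at offset 18: 0xE1 = 11100001 → 3-byte char (#6). Advance 3.
Byte at offset 21: 0xE0 = 11100000 → 3-byte char (#7). Advance 3.
Byte at offset 24: 0xD7 = 11010111 → 2-byte char (#8). Advance 2.
Byte at offset 26: 0xD5 = 11010101 → 2-byte char (#9). Advance 2.
Reached end at offset 28 after 9 code points.

9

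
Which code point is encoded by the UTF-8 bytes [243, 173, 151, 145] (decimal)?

Leading byte 0xF3 = 11110011 matches 11110xxx → 4-byte sequence.
Byte 1: 0xF3 = 11110011, payload 011 (3 bits).
Byte 2: 0xAD = 10101101 (10xxxxxx ✓), payload 101101.
Byte 3: 0x97 = 10010111 (10xxxxxx ✓), payload 010111.
Byte 4: 0x91 = 10010001 (10xxxxxx ✓), payload 010001.
Concatenate: 011101101010111010001 = 0xED5D1 (21 bits → U+ED5D1).

U+ED5D1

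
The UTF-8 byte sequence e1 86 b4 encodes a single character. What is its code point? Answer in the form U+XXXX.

U+11B4

Leading byte 0xE1 = 11100001 matches 1110xxxx → 3-byte sequence.
Byte 1: 0xE1 = 11100001, payload 0001 (4 bits).
Byte 2: 0x86 = 10000110 (10xxxxxx ✓), payload 000110.
Byte 3: 0xB4 = 10110100 (10xxxxxx ✓), payload 110100.
Concatenate: 0001000110110100 = 0x11B4 (16 bits → U+11B4).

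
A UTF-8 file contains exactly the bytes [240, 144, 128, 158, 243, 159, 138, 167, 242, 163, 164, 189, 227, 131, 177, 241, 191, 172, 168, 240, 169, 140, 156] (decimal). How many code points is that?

6

Byte at offset 0: 0xF0 = 11110000 → 4-byte char (#1). Advance 4.
Byte at offset 4: 0xF3 = 11110011 → 4-byte char (#2). Advance 4.
Byte at offset 8: 0xF2 = 11110010 → 4-byte char (#3). Advance 4.
Byte at offset 12: 0xE3 = 11100011 → 3-byte char (#4). Advance 3.
Byte at offset 15: 0xF1 = 11110001 → 4-byte char (#5). Advance 4.
Byte at offset 19: 0xF0 = 11110000 → 4-byte char (#6). Advance 4.
Reached end at offset 23 after 6 code points.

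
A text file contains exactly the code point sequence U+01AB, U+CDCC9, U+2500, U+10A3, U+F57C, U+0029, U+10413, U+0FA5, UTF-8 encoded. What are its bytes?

U+01AB: 2-byte form → C6 AB.
U+CDCC9: 4-byte form → F3 8D B3 89.
U+2500: 3-byte form → E2 94 80.
U+10A3: 3-byte form → E1 82 A3.
U+F57C: 3-byte form → EF 95 BC.
U+0029: 1-byte form → 29.
U+10413: 4-byte form → F0 90 90 93.
U+0FA5: 3-byte form → E0 BE A5.
Concatenated (23 bytes): C6 AB F3 8D B3 89 E2 94 80 E1 82 A3 EF 95 BC 29 F0 90 90 93 E0 BE A5.

C6 AB F3 8D B3 89 E2 94 80 E1 82 A3 EF 95 BC 29 F0 90 90 93 E0 BE A5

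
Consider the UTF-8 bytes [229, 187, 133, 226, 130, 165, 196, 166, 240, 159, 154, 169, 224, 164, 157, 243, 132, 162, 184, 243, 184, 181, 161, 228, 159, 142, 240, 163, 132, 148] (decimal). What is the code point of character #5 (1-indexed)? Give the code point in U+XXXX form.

U+091D

Offset 0: leading byte 0xE5 = 11100101 → 3-byte char #1 = E5 BB 85.
Offset 3: leading byte 0xE2 = 11100010 → 3-byte char #2 = E2 82 A5.
Offset 6: leading byte 0xC4 = 11000100 → 2-byte char #3 = C4 A6.
Offset 8: leading byte 0xF0 = 11110000 → 4-byte char #4 = F0 9F 9A A9.
Offset 12: leading byte 0xE0 = 11100000 → 3-byte char #5 = E0 A4 9D.
Leading byte 0xE0 = 11100000 matches 1110xxxx → 3-byte sequence.
Byte 1: 0xE0 = 11100000, payload 0000 (4 bits).
Byte 2: 0xA4 = 10100100 (10xxxxxx ✓), payload 100100.
Byte 3: 0x9D = 10011101 (10xxxxxx ✓), payload 011101.
Concatenate: 0000100100011101 = 0x91D (16 bits → U+091D).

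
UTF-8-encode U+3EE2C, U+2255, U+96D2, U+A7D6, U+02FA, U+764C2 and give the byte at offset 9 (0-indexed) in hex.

0x92

U+3EE2C → 4-byte form F0 BE B8 AC at offsets 0–3.
U+2255 → 3-byte form E2 89 95 at offsets 4–6.
U+96D2 → 3-byte form E9 9B 92 at offsets 7–9.
Offset 9 falls in char 3's range; it's byte 3 of E9 9B 92 = 0x92.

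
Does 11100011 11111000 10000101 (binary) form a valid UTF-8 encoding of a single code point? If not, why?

invalid (non-continuation byte where continuation expected)

Leading byte 0xE3 = 11100011 → 3-byte form.
Byte 2 is 0xF8 = 11111000, which is not 10xxxxxx — expected a continuation byte.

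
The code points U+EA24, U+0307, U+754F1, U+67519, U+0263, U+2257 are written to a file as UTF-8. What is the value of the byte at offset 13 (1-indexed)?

0x99

1-indexed offset 13 is 0-indexed offset 12.
U+EA24 → 3-byte form EE A8 A4 at offsets 0–2.
U+0307 → 2-byte form CC 87 at offsets 3–4.
U+754F1 → 4-byte form F1 B5 93 B1 at offsets 5–8.
U+67519 → 4-byte form F1 A7 94 99 at offsets 9–12.
Offset 12 falls in char 4's range; it's byte 4 of F1 A7 94 99 = 0x99.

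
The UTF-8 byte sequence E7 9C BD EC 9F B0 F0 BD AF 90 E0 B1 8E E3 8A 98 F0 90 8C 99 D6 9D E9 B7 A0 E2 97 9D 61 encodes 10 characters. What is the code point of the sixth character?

Offset 0: leading byte 0xE7 = 11100111 → 3-byte char #1 = E7 9C BD.
Offset 3: leading byte 0xEC = 11101100 → 3-byte char #2 = EC 9F B0.
Offset 6: leading byte 0xF0 = 11110000 → 4-byte char #3 = F0 BD AF 90.
Offset 10: leading byte 0xE0 = 11100000 → 3-byte char #4 = E0 B1 8E.
Offset 13: leading byte 0xE3 = 11100011 → 3-byte char #5 = E3 8A 98.
Offset 16: leading byte 0xF0 = 11110000 → 4-byte char #6 = F0 90 8C 99.
Leading byte 0xF0 = 11110000 matches 11110xxx → 4-byte sequence.
Byte 1: 0xF0 = 11110000, payload 000 (3 bits).
Byte 2: 0x90 = 10010000 (10xxxxxx ✓), payload 010000.
Byte 3: 0x8C = 10001100 (10xxxxxx ✓), payload 001100.
Byte 4: 0x99 = 10011001 (10xxxxxx ✓), payload 011001.
Concatenate: 000010000001100011001 = 0x10319 (21 bits → U+10319).

U+10319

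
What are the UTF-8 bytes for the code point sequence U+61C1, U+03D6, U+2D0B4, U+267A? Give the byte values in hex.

E6 87 81 CF 96 F0 AD 82 B4 E2 99 BA

U+61C1: 3-byte form → E6 87 81.
U+03D6: 2-byte form → CF 96.
U+2D0B4: 4-byte form → F0 AD 82 B4.
U+267A: 3-byte form → E2 99 BA.
Concatenated (12 bytes): E6 87 81 CF 96 F0 AD 82 B4 E2 99 BA.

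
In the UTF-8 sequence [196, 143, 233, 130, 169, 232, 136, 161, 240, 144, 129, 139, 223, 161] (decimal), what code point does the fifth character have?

Offset 0: leading byte 0xC4 = 11000100 → 2-byte char #1 = C4 8F.
Offset 2: leading byte 0xE9 = 11101001 → 3-byte char #2 = E9 82 A9.
Offset 5: leading byte 0xE8 = 11101000 → 3-byte char #3 = E8 88 A1.
Offset 8: leading byte 0xF0 = 11110000 → 4-byte char #4 = F0 90 81 8B.
Offset 12: leading byte 0xDF = 11011111 → 2-byte char #5 = DF A1.
Leading byte 0xDF = 11011111 matches 110xxxxx → 2-byte sequence.
Byte 1: 0xDF = 11011111, payload 11111 (5 bits).
Byte 2: 0xA1 = 10100001 (10xxxxxx ✓), payload 100001.
Concatenate: 11111100001 = 0x7E1 (11 bits → U+07E1).

U+07E1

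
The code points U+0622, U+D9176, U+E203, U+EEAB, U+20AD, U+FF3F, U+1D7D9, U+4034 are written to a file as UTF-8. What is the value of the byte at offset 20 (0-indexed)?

U+0622 → 2-byte form D8 A2 at offsets 0–1.
U+D9176 → 4-byte form F3 99 85 B6 at offsets 2–5.
U+E203 → 3-byte form EE 88 83 at offsets 6–8.
U+EEAB → 3-byte form EE BA AB at offsets 9–11.
U+20AD → 3-byte form E2 82 AD at offsets 12–14.
U+FF3F → 3-byte form EF BC BF at offsets 15–17.
U+1D7D9 → 4-byte form F0 9D 9F 99 at offsets 18–21.
Offset 20 falls in char 7's range; it's byte 3 of F0 9D 9F 99 = 0x9F.

0x9F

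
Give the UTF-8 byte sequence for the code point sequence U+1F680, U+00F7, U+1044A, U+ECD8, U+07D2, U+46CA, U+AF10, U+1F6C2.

F0 9F 9A 80 C3 B7 F0 90 91 8A EE B3 98 DF 92 E4 9B 8A EA BC 90 F0 9F 9B 82

U+1F680: 4-byte form → F0 9F 9A 80.
U+00F7: 2-byte form → C3 B7.
U+1044A: 4-byte form → F0 90 91 8A.
U+ECD8: 3-byte form → EE B3 98.
U+07D2: 2-byte form → DF 92.
U+46CA: 3-byte form → E4 9B 8A.
U+AF10: 3-byte form → EA BC 90.
U+1F6C2: 4-byte form → F0 9F 9B 82.
Concatenated (25 bytes): F0 9F 9A 80 C3 B7 F0 90 91 8A EE B3 98 DF 92 E4 9B 8A EA BC 90 F0 9F 9B 82.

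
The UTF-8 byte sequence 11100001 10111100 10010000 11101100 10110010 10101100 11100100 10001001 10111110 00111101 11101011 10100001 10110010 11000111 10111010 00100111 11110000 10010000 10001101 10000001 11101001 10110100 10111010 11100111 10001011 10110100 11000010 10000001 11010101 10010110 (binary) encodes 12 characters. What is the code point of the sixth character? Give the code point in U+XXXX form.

Offset 0: leading byte 0xE1 = 11100001 → 3-byte char #1 = E1 BC 90.
Offset 3: leading byte 0xEC = 11101100 → 3-byte char #2 = EC B2 AC.
Offset 6: leading byte 0xE4 = 11100100 → 3-byte char #3 = E4 89 BE.
Offset 9: leading byte 0x3D = 00111101 → 1-byte char #4 = 3D.
Offset 10: leading byte 0xEB = 11101011 → 3-byte char #5 = EB A1 B2.
Offset 13: leading byte 0xC7 = 11000111 → 2-byte char #6 = C7 BA.
Leading byte 0xC7 = 11000111 matches 110xxxxx → 2-byte sequence.
Byte 1: 0xC7 = 11000111, payload 00111 (5 bits).
Byte 2: 0xBA = 10111010 (10xxxxxx ✓), payload 111010.
Concatenate: 00111111010 = 0x1FA (11 bits → U+01FA).

U+01FA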